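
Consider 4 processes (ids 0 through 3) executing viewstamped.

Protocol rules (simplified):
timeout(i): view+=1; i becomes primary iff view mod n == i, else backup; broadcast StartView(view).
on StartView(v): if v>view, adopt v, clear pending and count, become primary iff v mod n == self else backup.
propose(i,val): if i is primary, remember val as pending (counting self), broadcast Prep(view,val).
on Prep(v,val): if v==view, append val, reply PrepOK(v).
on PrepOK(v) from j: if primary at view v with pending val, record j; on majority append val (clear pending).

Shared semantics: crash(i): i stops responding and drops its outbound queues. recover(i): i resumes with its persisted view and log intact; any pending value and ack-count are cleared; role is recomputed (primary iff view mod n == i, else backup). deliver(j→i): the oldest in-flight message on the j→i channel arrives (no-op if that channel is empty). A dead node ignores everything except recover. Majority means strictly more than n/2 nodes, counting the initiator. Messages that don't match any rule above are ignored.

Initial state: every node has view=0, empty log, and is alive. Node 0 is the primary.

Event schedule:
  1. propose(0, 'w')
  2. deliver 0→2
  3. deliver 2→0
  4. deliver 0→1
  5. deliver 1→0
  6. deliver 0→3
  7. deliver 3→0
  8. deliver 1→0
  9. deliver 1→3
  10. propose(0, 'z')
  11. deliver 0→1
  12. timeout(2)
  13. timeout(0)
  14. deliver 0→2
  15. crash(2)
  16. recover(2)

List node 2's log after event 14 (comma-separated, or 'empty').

after 1 — propose(0,'w'): ·
after 2 — deliver 0→2: n2:back/v0/[w]
after 3 — deliver 2→0: ·
after 4 — deliver 0→1: n1:back/v0/[w]
after 5 — deliver 1→0: n0:prim/v0/[w]
after 6 — deliver 0→3: n3:back/v0/[w]
after 7 — deliver 3→0: ·
after 8 — deliver 1→0: ·
after 9 — deliver 1→3: ·
after 10 — propose(0,'z'): ·
after 11 — deliver 0→1: n1:back/v0/[w,z]
after 12 — timeout(2): n2:back/v1/[w]
after 13 — timeout(0): n0:back/v1/[w]
after 14 — deliver 0→2: ·

w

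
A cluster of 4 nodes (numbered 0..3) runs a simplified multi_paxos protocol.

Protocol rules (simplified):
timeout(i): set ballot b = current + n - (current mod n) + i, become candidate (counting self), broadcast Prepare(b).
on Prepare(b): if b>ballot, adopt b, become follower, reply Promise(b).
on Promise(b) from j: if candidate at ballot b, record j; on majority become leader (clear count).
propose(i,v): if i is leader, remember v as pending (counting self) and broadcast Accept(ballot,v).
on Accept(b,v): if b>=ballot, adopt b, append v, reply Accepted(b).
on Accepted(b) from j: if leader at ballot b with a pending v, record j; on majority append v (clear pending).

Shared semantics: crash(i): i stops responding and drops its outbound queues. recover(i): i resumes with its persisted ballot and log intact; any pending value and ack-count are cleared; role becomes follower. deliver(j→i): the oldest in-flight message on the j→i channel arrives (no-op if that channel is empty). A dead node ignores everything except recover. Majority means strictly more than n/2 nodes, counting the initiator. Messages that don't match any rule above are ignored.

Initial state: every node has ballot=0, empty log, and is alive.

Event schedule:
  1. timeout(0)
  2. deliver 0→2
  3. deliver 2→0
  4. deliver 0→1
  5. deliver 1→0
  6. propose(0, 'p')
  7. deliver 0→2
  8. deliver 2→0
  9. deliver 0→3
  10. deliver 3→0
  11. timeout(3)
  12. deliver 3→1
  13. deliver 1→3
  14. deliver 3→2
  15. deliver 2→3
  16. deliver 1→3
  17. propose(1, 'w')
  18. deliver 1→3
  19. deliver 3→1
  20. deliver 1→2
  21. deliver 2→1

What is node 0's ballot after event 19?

4

step 1 timeout(0): 0={cand,b=4,log=-}
step 2 deliver 0→2: 2={foll,b=4,log=-}
step 3 deliver 2→0: —
step 4 deliver 0→1: 1={foll,b=4,log=-}
step 5 deliver 1→0: 0={lead,b=4,log=-}
step 6 propose(0,'p'): —
step 7 deliver 0→2: 2={foll,b=4,log=p}
step 8 deliver 2→0: —
step 9 deliver 0→3: 3={foll,b=4,log=-}
step 10 deliver 3→0: —
step 11 timeout(3): 3={cand,b=11,log=-}
step 12 deliver 3→1: 1={foll,b=11,log=-}
step 13 deliver 1→3: —
step 14 deliver 3→2: 2={foll,b=11,log=p}
step 15 deliver 2→3: 3={lead,b=11,log=-}
step 16 deliver 1→3: —
step 17 propose(1,'w'): —
step 18 deliver 1→3: —
step 19 deliver 3→1: —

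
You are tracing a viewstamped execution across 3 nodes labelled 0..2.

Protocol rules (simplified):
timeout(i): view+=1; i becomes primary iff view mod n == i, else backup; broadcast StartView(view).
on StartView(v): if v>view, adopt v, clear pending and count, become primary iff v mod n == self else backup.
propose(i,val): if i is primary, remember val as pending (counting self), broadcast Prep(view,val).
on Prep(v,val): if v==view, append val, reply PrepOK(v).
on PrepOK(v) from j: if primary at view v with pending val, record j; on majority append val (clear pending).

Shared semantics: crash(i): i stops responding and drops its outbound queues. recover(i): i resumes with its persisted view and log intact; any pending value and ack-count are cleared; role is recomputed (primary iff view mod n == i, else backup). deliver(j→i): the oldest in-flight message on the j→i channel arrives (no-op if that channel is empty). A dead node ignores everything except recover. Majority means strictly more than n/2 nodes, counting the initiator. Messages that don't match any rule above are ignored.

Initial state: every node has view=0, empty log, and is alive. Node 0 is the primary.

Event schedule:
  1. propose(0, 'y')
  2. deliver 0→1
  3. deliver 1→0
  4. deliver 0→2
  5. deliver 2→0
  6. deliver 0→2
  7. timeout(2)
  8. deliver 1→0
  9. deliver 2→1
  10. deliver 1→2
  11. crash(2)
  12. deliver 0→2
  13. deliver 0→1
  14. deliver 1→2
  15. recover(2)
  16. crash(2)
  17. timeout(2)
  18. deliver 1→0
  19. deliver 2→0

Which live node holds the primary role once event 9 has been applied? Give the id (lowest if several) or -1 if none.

0

[1] propose(0,'y') → ∅
[2] deliver 0→1 → N1(back v0 [y])
[3] deliver 1→0 → N0(prim v0 [y])
[4] deliver 0→2 → N2(back v0 [y])
[5] deliver 2→0 → ∅
[6] deliver 0→2 → ∅
[7] timeout(2) → N2(back v1 [y])
[8] deliver 1→0 → ∅
[9] deliver 2→1 → N1(prim v1 [y])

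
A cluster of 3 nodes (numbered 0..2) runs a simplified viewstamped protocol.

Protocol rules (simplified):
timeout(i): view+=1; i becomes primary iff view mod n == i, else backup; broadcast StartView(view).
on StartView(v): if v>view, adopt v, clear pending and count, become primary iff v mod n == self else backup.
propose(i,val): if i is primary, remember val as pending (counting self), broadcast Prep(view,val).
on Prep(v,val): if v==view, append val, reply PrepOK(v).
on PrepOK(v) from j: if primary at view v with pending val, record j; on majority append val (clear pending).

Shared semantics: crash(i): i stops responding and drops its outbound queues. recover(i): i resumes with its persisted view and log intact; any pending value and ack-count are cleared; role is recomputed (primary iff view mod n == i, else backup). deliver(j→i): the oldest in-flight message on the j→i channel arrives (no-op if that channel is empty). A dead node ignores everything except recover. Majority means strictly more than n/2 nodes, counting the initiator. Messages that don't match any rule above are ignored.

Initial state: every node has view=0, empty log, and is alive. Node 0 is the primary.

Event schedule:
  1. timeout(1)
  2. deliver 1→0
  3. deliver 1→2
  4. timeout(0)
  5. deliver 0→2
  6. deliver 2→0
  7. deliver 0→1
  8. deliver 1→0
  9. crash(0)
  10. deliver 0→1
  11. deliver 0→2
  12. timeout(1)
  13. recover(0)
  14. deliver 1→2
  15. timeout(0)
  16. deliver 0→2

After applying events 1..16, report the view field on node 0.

3

after 1 — timeout(1): n1:prim/v1/[-]
after 2 — deliver 1→0: n0:back/v1/[-]
after 3 — deliver 1→2: n2:back/v1/[-]
after 4 — timeout(0): n0:back/v2/[-]
after 5 — deliver 0→2: n2:prim/v2/[-]
after 6 — deliver 2→0: ·
after 7 — deliver 0→1: n1:back/v2/[-]
after 8 — deliver 1→0: ·
after 9 — crash(0): n0:✗back/v2/[-]
after 10 — deliver 0→1: ·
after 11 — deliver 0→2: ·
after 12 — timeout(1): n1:back/v3/[-]
after 13 — recover(0): n0:back/v2/[-]
after 14 — deliver 1→2: n2:back/v3/[-]
after 15 — timeout(0): n0:prim/v3/[-]
after 16 — deliver 0→2: ·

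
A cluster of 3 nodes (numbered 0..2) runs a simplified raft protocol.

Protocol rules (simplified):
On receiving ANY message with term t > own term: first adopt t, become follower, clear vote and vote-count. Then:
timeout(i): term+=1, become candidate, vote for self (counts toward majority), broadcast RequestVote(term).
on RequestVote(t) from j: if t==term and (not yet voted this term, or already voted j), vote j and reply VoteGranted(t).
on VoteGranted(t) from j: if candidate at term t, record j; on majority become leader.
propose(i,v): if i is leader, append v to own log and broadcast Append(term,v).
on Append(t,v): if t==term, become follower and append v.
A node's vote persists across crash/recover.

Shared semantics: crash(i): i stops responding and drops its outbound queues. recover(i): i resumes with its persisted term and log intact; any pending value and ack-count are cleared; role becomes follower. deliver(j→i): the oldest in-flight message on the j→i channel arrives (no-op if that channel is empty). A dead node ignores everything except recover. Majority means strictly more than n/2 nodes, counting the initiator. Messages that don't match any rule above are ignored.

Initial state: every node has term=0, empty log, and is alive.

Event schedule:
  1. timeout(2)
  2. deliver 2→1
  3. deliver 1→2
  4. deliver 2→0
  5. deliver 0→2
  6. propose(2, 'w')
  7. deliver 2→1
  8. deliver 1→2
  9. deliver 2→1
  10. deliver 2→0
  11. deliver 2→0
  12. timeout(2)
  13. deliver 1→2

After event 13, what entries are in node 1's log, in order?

w

[1] timeout(2) → N2(cand t1 [-])
[2] deliver 2→1 → N1(foll t1 [-])
[3] deliver 1→2 → N2(lead t1 [-])
[4] deliver 2→0 → N0(foll t1 [-])
[5] deliver 0→2 → ∅
[6] propose(2,'w') → N2(lead t1 [w])
[7] deliver 2→1 → N1(foll t1 [w])
[8] deliver 1→2 → ∅
[9] deliver 2→1 → ∅
[10] deliver 2→0 → N0(foll t1 [w])
[11] deliver 2→0 → ∅
[12] timeout(2) → N2(cand t2 [w])
[13] deliver 1→2 → ∅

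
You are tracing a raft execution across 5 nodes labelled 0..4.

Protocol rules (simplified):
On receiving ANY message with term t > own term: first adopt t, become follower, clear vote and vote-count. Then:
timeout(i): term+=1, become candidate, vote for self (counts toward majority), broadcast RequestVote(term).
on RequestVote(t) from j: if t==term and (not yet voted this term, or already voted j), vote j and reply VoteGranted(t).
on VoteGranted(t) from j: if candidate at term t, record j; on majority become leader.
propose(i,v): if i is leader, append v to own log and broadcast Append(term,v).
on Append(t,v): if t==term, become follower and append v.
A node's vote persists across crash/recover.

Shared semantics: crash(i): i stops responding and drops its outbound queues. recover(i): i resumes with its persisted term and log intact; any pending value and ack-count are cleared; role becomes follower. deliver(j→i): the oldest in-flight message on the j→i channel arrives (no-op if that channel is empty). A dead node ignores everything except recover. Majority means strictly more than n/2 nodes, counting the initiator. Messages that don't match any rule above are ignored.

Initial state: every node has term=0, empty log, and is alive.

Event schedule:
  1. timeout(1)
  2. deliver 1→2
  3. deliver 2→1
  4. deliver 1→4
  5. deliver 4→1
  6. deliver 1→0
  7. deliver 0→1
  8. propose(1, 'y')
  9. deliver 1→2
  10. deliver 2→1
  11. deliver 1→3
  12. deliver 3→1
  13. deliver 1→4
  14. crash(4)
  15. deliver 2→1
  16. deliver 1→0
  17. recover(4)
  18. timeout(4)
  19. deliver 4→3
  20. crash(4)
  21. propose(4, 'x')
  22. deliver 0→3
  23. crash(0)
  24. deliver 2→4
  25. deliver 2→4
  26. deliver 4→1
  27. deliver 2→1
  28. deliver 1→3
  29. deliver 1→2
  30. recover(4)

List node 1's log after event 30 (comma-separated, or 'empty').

y

after 1 — timeout(1): n1:cand/t1/[-]
after 2 — deliver 1→2: n2:foll/t1/[-]
after 3 — deliver 2→1: ·
after 4 — deliver 1→4: n4:foll/t1/[-]
after 5 — deliver 4→1: n1:lead/t1/[-]
after 6 — deliver 1→0: n0:foll/t1/[-]
after 7 — deliver 0→1: ·
after 8 — propose(1,'y'): n1:lead/t1/[y]
after 9 — deliver 1→2: n2:foll/t1/[y]
after 10 — deliver 2→1: ·
after 11 — deliver 1→3: n3:foll/t1/[-]
after 12 — deliver 3→1: ·
after 13 — deliver 1→4: n4:foll/t1/[y]
after 14 — crash(4): n4:✗foll/t1/[y]
after 15 — deliver 2→1: ·
after 16 — deliver 1→0: n0:foll/t1/[y]
after 17 — recover(4): n4:foll/t1/[y]
after 18 — timeout(4): n4:cand/t2/[y]
after 19 — deliver 4→3: n3:foll/t2/[-]
after 20 — crash(4): n4:✗cand/t2/[y]
after 21 — propose(4,'x'): ·
after 22 — deliver 0→3: ·
after 23 — crash(0): n0:✗foll/t1/[y]
after 24 — deliver 2→4: ·
after 25 — deliver 2→4: ·
after 26 — deliver 4→1: ·
after 27 — deliver 2→1: ·
after 28 — deliver 1→3: ·
after 29 — deliver 1→2: ·
after 30 — recover(4): n4:foll/t2/[y]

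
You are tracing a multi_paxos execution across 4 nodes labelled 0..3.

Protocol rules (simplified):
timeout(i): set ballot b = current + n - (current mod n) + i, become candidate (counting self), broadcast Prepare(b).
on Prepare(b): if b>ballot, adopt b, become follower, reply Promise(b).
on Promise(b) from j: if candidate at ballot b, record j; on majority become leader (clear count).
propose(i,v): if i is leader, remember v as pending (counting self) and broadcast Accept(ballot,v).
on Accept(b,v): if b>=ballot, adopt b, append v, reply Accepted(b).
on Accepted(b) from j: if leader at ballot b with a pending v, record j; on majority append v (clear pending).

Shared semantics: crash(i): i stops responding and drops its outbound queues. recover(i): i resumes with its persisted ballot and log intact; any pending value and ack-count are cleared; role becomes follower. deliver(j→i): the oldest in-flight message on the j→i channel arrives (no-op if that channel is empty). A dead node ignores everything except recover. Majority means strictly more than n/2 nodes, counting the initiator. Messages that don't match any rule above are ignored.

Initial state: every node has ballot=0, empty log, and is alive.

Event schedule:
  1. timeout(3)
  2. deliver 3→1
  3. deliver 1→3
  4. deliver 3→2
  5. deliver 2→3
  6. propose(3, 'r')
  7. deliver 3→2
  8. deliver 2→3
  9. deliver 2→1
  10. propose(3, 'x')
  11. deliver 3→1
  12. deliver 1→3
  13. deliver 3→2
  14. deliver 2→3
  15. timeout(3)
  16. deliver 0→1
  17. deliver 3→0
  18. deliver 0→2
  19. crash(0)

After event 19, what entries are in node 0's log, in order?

empty

after 1 — timeout(3): n3:cand/b7/[-]
after 2 — deliver 3→1: n1:foll/b7/[-]
after 3 — deliver 1→3: ·
after 4 — deliver 3→2: n2:foll/b7/[-]
after 5 — deliver 2→3: n3:lead/b7/[-]
after 6 — propose(3,'r'): ·
after 7 — deliver 3→2: n2:foll/b7/[r]
after 8 — deliver 2→3: ·
after 9 — deliver 2→1: ·
after 10 — propose(3,'x'): ·
after 11 — deliver 3→1: n1:foll/b7/[r]
after 12 — deliver 1→3: ·
after 13 — deliver 3→2: n2:foll/b7/[r,x]
after 14 — deliver 2→3: n3:lead/b7/[x]
after 15 — timeout(3): n3:cand/b11/[x]
after 16 — deliver 0→1: ·
after 17 — deliver 3→0: n0:foll/b7/[-]
after 18 — deliver 0→2: ·
after 19 — crash(0): n0:✗foll/b7/[-]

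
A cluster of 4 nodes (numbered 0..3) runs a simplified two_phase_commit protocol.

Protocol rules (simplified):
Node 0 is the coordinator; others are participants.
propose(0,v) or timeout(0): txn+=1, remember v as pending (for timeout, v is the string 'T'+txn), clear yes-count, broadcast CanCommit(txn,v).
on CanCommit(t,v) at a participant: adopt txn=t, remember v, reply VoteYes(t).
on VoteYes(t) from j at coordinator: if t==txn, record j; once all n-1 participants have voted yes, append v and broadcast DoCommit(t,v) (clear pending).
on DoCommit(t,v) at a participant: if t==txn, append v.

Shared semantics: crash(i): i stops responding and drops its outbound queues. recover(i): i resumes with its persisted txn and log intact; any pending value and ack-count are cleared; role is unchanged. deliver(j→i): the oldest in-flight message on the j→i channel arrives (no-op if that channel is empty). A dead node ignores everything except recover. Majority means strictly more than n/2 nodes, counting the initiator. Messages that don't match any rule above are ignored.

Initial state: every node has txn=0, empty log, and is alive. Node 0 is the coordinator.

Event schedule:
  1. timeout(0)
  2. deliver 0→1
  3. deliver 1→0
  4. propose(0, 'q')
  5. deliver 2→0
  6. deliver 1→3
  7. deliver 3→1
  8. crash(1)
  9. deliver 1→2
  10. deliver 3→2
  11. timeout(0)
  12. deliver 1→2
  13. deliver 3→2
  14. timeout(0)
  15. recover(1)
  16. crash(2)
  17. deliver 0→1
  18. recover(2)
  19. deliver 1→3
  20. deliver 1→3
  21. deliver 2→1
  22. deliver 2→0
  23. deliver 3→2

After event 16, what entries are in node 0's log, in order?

empty

after 1 — timeout(0): n0:coor/t1/[-]
after 2 — deliver 0→1: n1:part/t1/[-]
after 3 — deliver 1→0: ·
after 4 — propose(0,'q'): n0:coor/t2/[-]
after 5 — deliver 2→0: ·
after 6 — deliver 1→3: ·
after 7 — deliver 3→1: ·
after 8 — crash(1): n1:✗part/t1/[-]
after 9 — deliver 1→2: ·
after 10 — deliver 3→2: ·
after 11 — timeout(0): n0:coor/t3/[-]
after 12 — deliver 1→2: ·
after 13 — deliver 3→2: ·
after 14 — timeout(0): n0:coor/t4/[-]
after 15 — recover(1): n1:part/t1/[-]
after 16 — crash(2): n2:✗part/t0/[-]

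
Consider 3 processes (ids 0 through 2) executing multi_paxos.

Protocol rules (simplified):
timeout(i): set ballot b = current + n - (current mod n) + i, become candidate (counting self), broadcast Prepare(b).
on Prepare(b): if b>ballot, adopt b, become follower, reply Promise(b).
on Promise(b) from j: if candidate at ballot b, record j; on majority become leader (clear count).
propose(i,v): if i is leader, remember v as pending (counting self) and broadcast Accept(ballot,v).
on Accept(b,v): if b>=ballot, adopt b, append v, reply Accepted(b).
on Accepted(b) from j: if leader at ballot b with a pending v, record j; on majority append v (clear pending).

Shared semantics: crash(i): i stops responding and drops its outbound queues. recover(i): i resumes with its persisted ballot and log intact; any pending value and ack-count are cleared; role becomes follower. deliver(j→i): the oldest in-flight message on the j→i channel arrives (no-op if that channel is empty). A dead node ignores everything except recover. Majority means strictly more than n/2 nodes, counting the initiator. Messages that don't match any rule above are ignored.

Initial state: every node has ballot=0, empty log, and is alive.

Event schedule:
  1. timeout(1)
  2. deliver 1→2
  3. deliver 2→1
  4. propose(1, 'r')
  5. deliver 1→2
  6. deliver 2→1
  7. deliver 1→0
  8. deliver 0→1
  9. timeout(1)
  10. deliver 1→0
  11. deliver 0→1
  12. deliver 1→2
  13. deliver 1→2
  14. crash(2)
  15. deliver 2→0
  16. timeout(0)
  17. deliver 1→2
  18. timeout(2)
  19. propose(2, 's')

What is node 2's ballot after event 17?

7

[1] timeout(1) → N1(cand b4 [-])
[2] deliver 1→2 → N2(foll b4 [-])
[3] deliver 2→1 → N1(lead b4 [-])
[4] propose(1,'r') → ∅
[5] deliver 1→2 → N2(foll b4 [r])
[6] deliver 2→1 → N1(lead b4 [r])
[7] deliver 1→0 → N0(foll b4 [-])
[8] deliver 0→1 → ∅
[9] timeout(1) → N1(cand b7 [r])
[10] deliver 1→0 → N0(foll b4 [r])
[11] deliver 0→1 → ∅
[12] deliver 1→2 → N2(foll b7 [r])
[13] deliver 1→2 → ∅
[14] crash(2) → N2(✗foll b7 [r])
[15] deliver 2→0 → ∅
[16] timeout(0) → N0(cand b6 [r])
[17] deliver 1→2 → ∅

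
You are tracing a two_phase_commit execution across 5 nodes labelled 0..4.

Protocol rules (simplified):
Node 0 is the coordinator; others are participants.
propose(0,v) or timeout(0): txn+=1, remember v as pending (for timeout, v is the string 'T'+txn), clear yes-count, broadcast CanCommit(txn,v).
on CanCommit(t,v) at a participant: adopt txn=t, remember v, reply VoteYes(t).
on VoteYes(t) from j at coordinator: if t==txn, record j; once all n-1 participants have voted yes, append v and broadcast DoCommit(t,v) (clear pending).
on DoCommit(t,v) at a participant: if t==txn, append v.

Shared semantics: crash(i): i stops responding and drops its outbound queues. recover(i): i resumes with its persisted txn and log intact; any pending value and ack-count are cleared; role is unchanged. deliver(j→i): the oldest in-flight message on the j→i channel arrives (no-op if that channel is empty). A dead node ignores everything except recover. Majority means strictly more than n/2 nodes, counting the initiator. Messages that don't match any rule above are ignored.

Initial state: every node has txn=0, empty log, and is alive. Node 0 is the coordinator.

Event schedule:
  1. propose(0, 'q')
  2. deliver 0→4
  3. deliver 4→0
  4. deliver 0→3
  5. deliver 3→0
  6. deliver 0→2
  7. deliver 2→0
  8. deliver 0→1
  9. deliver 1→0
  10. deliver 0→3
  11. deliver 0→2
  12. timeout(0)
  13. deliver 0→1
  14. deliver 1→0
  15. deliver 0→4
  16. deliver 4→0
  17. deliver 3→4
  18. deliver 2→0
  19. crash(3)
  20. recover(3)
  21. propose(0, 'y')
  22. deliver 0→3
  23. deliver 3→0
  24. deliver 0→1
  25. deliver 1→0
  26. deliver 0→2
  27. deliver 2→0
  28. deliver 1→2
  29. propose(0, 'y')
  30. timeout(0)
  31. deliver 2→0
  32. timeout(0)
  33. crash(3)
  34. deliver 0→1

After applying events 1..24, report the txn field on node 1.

[1] propose(0,'q') → N0(coor t1 [-])
[2] deliver 0→4 → N4(part t1 [-])
[3] deliver 4→0 → ∅
[4] deliver 0→3 → N3(part t1 [-])
[5] deliver 3→0 → ∅
[6] deliver 0→2 → N2(part t1 [-])
[7] deliver 2→0 → ∅
[8] deliver 0→1 → N1(part t1 [-])
[9] deliver 1→0 → N0(coor t1 [q])
[10] deliver 0→3 → N3(part t1 [q])
[11] deliver 0→2 → N2(part t1 [q])
[12] timeout(0) → N0(coor t2 [q])
[13] deliver 0→1 → N1(part t1 [q])
[14] deliver 1→0 → ∅
[15] deliver 0→4 → N4(part t1 [q])
[16] deliver 4→0 → ∅
[17] deliver 3→4 → ∅
[18] deliver 2→0 → ∅
[19] crash(3) → N3(✗part t1 [q])
[20] recover(3) → N3(part t1 [q])
[21] propose(0,'y') → N0(coor t3 [q])
[22] deliver 0→3 → N3(part t2 [q])
[23] deliver 3→0 → ∅
[24] deliver 0→1 → N1(part t2 [q])

2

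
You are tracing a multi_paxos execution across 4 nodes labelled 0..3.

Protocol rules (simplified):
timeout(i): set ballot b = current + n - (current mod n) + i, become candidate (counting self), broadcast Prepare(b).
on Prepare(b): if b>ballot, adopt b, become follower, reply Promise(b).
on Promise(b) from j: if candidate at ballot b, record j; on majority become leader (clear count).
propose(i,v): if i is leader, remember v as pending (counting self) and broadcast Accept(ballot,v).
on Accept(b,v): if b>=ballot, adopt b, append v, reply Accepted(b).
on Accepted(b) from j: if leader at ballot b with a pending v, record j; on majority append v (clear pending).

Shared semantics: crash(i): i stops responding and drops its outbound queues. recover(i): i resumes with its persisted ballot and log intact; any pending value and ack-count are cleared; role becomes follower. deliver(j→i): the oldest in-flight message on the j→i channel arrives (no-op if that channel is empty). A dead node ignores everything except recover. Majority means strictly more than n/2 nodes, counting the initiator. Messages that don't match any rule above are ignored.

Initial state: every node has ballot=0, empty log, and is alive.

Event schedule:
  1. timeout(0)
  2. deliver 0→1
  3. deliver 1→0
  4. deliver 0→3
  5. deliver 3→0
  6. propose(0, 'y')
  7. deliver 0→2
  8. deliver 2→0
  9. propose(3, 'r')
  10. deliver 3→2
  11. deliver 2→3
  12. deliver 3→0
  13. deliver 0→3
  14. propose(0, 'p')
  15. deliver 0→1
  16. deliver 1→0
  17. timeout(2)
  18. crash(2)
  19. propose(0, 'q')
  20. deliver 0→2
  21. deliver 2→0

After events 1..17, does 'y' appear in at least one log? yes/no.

1. timeout(0):  <0:cand b4 ->
2. deliver 0→1:  <1:foll b4 ->
3. deliver 1→0:  nop
4. deliver 0→3:  <3:foll b4 ->
5. deliver 3→0:  <0:lead b4 ->
6. propose(0,'y'):  nop
7. deliver 0→2:  <2:foll b4 ->
8. deliver 2→0:  nop
9. propose(3,'r'):  nop
10. deliver 3→2:  nop
11. deliver 2→3:  nop
12. deliver 3→0:  nop
13. deliver 0→3:  <3:foll b4 y>
14. propose(0,'p'):  nop
15. deliver 0→1:  <1:foll b4 y>
16. deliver 1→0:  nop
17. timeout(2):  <2:cand b10 ->

yes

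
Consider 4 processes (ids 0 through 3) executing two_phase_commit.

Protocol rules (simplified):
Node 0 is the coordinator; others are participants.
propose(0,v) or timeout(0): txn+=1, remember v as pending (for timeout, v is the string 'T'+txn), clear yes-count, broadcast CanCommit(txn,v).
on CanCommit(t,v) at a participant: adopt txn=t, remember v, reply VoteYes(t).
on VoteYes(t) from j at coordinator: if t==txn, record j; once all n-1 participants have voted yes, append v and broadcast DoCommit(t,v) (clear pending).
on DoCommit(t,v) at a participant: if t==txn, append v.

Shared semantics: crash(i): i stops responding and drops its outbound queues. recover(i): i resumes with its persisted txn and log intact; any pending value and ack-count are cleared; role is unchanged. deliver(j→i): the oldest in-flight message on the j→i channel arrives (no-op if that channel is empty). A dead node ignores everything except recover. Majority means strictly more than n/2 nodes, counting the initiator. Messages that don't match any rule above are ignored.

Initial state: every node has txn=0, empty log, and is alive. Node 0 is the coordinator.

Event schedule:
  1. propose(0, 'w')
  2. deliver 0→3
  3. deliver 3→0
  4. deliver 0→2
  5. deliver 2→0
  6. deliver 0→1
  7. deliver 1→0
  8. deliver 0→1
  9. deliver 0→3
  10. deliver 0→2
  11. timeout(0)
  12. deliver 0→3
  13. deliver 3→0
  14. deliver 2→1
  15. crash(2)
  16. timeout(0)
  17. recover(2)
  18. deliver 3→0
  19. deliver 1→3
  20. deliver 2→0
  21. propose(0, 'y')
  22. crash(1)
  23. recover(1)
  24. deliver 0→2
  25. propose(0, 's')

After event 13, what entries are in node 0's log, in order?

w

step 1 propose(0,'w'): 0={coor,t=1,log=-}
step 2 deliver 0→3: 3={part,t=1,log=-}
step 3 deliver 3→0: —
step 4 deliver 0→2: 2={part,t=1,log=-}
step 5 deliver 2→0: —
step 6 deliver 0→1: 1={part,t=1,log=-}
step 7 deliver 1→0: 0={coor,t=1,log=w}
step 8 deliver 0→1: 1={part,t=1,log=w}
step 9 deliver 0→3: 3={part,t=1,log=w}
step 10 deliver 0→2: 2={part,t=1,log=w}
step 11 timeout(0): 0={coor,t=2,log=w}
step 12 deliver 0→3: 3={part,t=2,log=w}
step 13 deliver 3→0: —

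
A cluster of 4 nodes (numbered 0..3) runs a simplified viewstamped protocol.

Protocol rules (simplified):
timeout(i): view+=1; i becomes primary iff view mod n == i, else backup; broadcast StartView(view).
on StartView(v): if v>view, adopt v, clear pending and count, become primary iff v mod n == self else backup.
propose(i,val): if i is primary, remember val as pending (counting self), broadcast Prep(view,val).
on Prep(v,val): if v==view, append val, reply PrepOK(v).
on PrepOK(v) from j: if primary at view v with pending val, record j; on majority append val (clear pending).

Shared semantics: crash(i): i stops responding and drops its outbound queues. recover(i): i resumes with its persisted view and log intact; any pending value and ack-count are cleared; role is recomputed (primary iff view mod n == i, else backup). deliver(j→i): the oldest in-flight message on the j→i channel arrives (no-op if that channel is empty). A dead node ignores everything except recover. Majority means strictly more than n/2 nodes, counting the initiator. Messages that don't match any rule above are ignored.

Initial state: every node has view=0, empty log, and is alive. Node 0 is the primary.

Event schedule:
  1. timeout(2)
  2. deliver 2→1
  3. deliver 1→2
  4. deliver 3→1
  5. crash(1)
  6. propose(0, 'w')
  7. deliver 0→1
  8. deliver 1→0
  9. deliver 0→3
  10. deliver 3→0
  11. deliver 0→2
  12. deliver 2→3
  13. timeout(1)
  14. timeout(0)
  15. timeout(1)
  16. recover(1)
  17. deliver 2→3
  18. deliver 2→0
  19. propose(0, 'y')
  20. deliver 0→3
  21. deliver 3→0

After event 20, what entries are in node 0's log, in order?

e1 timeout(2): 2[back,v=1,-]
e2 deliver 2→1: 1[prim,v=1,-]
e3 deliver 1→2: ·
e4 deliver 3→1: ·
e5 crash(1): 1[✗prim,v=1,-]
e6 propose(0,'w'): ·
e7 deliver 0→1: ·
e8 deliver 1→0: ·
e9 deliver 0→3: 3[back,v=0,w]
e10 deliver 3→0: ·
e11 deliver 0→2: ·
e12 deliver 2→3: 3[back,v=1,w]
e13 timeout(1): ·
e14 timeout(0): 0[back,v=1,-]
e15 timeout(1): ·
e16 recover(1): 1[prim,v=1,-]
e17 deliver 2→3: ·
e18 deliver 2→0: ·
e19 propose(0,'y'): ·
e20 deliver 0→3: ·

empty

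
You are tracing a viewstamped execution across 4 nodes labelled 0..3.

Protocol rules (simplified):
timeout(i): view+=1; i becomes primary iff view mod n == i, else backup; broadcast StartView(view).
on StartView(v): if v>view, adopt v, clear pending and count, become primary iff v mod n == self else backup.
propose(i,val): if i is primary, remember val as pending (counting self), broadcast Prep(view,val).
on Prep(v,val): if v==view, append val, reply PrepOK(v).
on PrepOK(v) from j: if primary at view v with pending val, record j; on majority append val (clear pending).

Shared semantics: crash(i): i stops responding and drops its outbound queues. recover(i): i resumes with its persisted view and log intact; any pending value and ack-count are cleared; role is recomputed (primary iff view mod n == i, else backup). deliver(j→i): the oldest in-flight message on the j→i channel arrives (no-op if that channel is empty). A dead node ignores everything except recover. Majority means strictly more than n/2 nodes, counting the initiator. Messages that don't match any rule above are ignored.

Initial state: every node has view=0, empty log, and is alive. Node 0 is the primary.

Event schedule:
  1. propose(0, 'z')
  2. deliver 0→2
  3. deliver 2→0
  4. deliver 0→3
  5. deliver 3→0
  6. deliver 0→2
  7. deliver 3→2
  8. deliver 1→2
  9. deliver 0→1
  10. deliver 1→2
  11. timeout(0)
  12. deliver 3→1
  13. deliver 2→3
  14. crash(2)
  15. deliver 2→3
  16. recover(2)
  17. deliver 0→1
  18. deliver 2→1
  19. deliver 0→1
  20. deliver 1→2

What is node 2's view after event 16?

0

e1 propose(0,'z'): ·
e2 deliver 0→2: 2[back,v=0,z]
e3 deliver 2→0: ·
e4 deliver 0→3: 3[back,v=0,z]
e5 deliver 3→0: 0[prim,v=0,z]
e6 deliver 0→2: ·
e7 deliver 3→2: ·
e8 deliver 1→2: ·
e9 deliver 0→1: 1[back,v=0,z]
e10 deliver 1→2: ·
e11 timeout(0): 0[back,v=1,z]
e12 deliver 3→1: ·
e13 deliver 2→3: ·
e14 crash(2): 2[✗back,v=0,z]
e15 deliver 2→3: ·
e16 recover(2): 2[back,v=0,z]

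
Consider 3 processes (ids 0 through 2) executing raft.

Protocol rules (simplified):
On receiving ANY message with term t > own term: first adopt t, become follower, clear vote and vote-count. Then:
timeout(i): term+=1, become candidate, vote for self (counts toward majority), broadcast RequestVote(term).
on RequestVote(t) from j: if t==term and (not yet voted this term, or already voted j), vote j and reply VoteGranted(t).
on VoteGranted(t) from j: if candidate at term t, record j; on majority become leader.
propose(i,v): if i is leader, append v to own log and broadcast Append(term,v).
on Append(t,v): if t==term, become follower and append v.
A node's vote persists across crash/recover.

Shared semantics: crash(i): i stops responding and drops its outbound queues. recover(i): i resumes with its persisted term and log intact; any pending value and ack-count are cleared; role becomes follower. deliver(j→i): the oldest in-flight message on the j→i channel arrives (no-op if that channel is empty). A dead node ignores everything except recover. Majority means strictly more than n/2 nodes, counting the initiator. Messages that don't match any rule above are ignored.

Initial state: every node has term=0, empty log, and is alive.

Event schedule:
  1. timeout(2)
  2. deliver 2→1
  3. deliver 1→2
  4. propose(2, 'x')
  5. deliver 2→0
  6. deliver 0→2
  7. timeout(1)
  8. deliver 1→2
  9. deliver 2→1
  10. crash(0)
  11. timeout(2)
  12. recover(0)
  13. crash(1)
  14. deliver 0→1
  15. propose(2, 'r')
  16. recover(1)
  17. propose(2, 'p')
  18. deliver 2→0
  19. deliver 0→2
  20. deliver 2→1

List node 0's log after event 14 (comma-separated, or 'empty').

empty

step 1 timeout(2): 2={cand,t=1,log=-}
step 2 deliver 2→1: 1={foll,t=1,log=-}
step 3 deliver 1→2: 2={lead,t=1,log=-}
step 4 propose(2,'x'): 2={lead,t=1,log=x}
step 5 deliver 2→0: 0={foll,t=1,log=-}
step 6 deliver 0→2: —
step 7 timeout(1): 1={cand,t=2,log=-}
step 8 deliver 1→2: 2={foll,t=2,log=x}
step 9 deliver 2→1: —
step 10 crash(0): 0={✗foll,t=1,log=-}
step 11 timeout(2): 2={cand,t=3,log=x}
step 12 recover(0): 0={foll,t=1,log=-}
step 13 crash(1): 1={✗cand,t=2,log=-}
step 14 deliver 0→1: —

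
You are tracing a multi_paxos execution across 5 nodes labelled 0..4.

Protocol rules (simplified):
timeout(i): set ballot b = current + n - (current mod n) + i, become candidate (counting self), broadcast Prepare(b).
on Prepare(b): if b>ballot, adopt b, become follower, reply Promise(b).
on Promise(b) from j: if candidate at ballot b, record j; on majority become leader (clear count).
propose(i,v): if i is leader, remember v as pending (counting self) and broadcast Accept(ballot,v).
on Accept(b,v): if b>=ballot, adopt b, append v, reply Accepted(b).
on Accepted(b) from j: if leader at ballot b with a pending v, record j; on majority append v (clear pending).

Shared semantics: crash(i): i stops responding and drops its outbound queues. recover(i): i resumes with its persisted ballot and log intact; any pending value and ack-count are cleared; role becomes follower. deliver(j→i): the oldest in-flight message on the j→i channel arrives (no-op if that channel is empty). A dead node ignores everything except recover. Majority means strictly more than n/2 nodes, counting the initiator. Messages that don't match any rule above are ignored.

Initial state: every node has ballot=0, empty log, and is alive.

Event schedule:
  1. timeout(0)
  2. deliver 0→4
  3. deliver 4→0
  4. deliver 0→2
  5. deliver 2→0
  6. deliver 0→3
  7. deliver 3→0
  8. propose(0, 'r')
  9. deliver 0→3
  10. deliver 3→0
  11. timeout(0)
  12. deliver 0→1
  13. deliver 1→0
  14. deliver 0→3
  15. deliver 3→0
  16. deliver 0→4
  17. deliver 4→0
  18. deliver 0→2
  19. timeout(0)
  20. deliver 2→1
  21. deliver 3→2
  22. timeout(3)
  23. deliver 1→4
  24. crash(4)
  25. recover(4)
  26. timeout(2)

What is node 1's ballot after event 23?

[1] timeout(0) → N0(cand b5 [-])
[2] deliver 0→4 → N4(foll b5 [-])
[3] deliver 4→0 → ∅
[4] deliver 0→2 → N2(foll b5 [-])
[5] deliver 2→0 → N0(lead b5 [-])
[6] deliver 0→3 → N3(foll b5 [-])
[7] deliver 3→0 → ∅
[8] propose(0,'r') → ∅
[9] deliver 0→3 → N3(foll b5 [r])
[10] deliver 3→0 → ∅
[11] timeout(0) → N0(cand b10 [-])
[12] deliver 0→1 → N1(foll b5 [-])
[13] deliver 1→0 → ∅
[14] deliver 0→3 → N3(foll b10 [r])
[15] deliver 3→0 → ∅
[16] deliver 0→4 → N4(foll b5 [r])
[17] deliver 4→0 → ∅
[18] deliver 0→2 → N2(foll b5 [r])
[19] timeout(0) → N0(cand b15 [-])
[20] deliver 2→1 → ∅
[21] deliver 3→2 → ∅
[22] timeout(3) → N3(cand b18 [r])
[23] deliver 1→4 → ∅

5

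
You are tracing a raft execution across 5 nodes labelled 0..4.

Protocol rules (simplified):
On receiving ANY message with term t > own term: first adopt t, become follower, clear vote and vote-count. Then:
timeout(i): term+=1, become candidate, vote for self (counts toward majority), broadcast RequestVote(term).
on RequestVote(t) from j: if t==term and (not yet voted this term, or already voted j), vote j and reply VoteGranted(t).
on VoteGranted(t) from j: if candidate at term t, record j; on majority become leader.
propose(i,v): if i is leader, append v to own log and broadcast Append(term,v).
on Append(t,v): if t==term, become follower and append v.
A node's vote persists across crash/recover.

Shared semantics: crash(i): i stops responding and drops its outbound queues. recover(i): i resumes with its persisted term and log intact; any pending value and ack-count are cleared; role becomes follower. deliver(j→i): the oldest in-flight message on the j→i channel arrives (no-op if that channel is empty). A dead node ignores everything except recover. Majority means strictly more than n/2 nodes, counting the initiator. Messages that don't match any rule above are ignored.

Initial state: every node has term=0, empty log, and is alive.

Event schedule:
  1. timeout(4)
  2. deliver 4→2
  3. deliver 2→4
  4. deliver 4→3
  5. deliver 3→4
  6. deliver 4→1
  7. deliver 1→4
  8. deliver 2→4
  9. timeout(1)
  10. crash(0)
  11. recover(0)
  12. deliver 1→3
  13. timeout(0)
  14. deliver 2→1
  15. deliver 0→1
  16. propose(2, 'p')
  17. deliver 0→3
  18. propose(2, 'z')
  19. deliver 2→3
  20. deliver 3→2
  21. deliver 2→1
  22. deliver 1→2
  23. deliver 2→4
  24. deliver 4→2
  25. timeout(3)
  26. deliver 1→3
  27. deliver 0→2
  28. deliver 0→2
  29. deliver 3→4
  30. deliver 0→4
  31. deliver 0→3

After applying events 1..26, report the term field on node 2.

1. timeout(4):  <4:cand t1 ->
2. deliver 4→2:  <2:foll t1 ->
3. deliver 2→4:  nop
4. deliver 4→3:  <3:foll t1 ->
5. deliver 3→4:  <4:lead t1 ->
6. deliver 4→1:  <1:foll t1 ->
7. deliver 1→4:  nop
8. deliver 2→4:  nop
9. timeout(1):  <1:cand t2 ->
10. crash(0):  <0:✗foll t0 ->
11. recover(0):  <0:foll t0 ->
12. deliver 1→3:  <3:foll t2 ->
13. timeout(0):  <0:cand t1 ->
14. deliver 2→1:  nop
15. deliver 0→1:  nop
16. propose(2,'p'):  nop
17. deliver 0→3:  nop
18. propose(2,'z'):  nop
19. deliver 2→3:  nop
20. deliver 3→2:  nop
21. deliver 2→1:  nop
22. deliver 1→2:  <2:foll t2 ->
23. deliver 2→4:  nop
24. deliver 4→2:  nop
25. timeout(3):  <3:cand t3 ->
26. deliver 1→3:  nop

2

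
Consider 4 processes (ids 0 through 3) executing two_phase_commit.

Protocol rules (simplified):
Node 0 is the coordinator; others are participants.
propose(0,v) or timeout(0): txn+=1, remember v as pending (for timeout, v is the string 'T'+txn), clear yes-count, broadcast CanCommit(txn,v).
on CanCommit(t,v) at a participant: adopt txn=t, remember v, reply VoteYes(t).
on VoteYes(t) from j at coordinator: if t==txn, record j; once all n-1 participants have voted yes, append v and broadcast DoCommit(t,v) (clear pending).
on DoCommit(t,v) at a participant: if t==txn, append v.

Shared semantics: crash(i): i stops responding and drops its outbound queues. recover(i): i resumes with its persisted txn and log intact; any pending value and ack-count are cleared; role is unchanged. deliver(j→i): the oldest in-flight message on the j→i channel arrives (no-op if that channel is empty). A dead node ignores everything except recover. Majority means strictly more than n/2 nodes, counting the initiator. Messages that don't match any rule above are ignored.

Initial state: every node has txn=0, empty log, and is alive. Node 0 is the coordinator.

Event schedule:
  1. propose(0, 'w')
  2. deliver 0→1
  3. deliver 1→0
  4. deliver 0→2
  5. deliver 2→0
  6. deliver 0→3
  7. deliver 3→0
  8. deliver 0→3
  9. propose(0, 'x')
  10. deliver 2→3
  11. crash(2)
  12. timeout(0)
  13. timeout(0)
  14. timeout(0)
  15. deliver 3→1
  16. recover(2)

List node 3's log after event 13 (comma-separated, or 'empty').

w

1. propose(0,'w'):  <0:coor t1 ->
2. deliver 0→1:  <1:part t1 ->
3. deliver 1→0:  nop
4. deliver 0→2:  <2:part t1 ->
5. deliver 2→0:  nop
6. deliver 0→3:  <3:part t1 ->
7. deliver 3→0:  <0:coor t1 w>
8. deliver 0→3:  <3:part t1 w>
9. propose(0,'x'):  <0:coor t2 w>
10. deliver 2→3:  nop
11. crash(2):  <2:✗part t1 ->
12. timeout(0):  <0:coor t3 w>
13. timeout(0):  <0:coor t4 w>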